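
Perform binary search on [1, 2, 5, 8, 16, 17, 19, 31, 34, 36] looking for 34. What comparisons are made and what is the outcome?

Binary search for 34 in [1, 2, 5, 8, 16, 17, 19, 31, 34, 36]:

lo=0, hi=9, mid=4, arr[mid]=16 -> 16 < 34, search right half
lo=5, hi=9, mid=7, arr[mid]=31 -> 31 < 34, search right half
lo=8, hi=9, mid=8, arr[mid]=34 -> Found target at index 8!

Binary search finds 34 at index 8 after 3 comparisons. The search repeatedly halves the search space by comparing with the middle element.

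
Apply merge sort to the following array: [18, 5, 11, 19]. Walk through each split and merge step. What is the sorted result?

Merge sort trace:

Split: [18, 5, 11, 19] -> [18, 5] and [11, 19]
  Split: [18, 5] -> [18] and [5]
  Merge: [18] + [5] -> [5, 18]
  Split: [11, 19] -> [11] and [19]
  Merge: [11] + [19] -> [11, 19]
Merge: [5, 18] + [11, 19] -> [5, 11, 18, 19]

Final sorted array: [5, 11, 18, 19]

The merge sort proceeds by recursively splitting the array and merging sorted halves.
After all merges, the sorted array is [5, 11, 18, 19].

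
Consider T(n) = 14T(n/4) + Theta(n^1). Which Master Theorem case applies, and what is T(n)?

Master Theorem for T(n) = 14T(n/4) + O(n^1):

a = 14, b = 4, c = 1
log_b(a) = log_4(14) = 1.9037

Case 1: c = 1 < log_4(14) = 1.9037
T(n) = O(n^(log_4 14))

For T(n) = 14T(n/4) + O(n^1): log_4(14) = 1.9037. This is Case 1 of the Master Theorem (c < log_b(a), work dominated by leaves), giving O(n^(log_4 14)).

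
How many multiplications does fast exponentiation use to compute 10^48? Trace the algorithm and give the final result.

Computing 10^48 by squaring (build up from 10^1; each line after the first costs one multiplication):

10^1 = 10
10^2 = (10^1)^2 = 10^2 = 100
10^3 = 10 * 10^2 = 10 * 100 = 1000
10^6 = (10^3)^2 = 1000^2 = 1000000
10^12 = (10^6)^2 = 1000000^2 = 1000000000000
10^24 = (10^12)^2 = 1000000000000^2 = 1000000000000000000000000
10^48 = (10^24)^2 = 1000000000000000000000000^2 = 1000000000000000000000000000000000000000000000000

Result: 1000000000000000000000000000000000000000000000000
Multiplications needed: 6 (6 lines after 10^1)

10^48 = 1000000000000000000000000000000000000000000000000. Using exponentiation by squaring, this requires 6 multiplications. The key idea: if the exponent is even, square the half-power; if odd, multiply by the base once.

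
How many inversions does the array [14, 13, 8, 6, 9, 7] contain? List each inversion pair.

Finding inversions in [14, 13, 8, 6, 9, 7]:

(0, 1): arr[0]=14 > arr[1]=13
(0, 2): arr[0]=14 > arr[2]=8
(0, 3): arr[0]=14 > arr[3]=6
(0, 4): arr[0]=14 > arr[4]=9
(0, 5): arr[0]=14 > arr[5]=7
(1, 2): arr[1]=13 > arr[2]=8
(1, 3): arr[1]=13 > arr[3]=6
(1, 4): arr[1]=13 > arr[4]=9
(1, 5): arr[1]=13 > arr[5]=7
(2, 3): arr[2]=8 > arr[3]=6
(2, 5): arr[2]=8 > arr[5]=7
(4, 5): arr[4]=9 > arr[5]=7

Total inversions: 12

The array has 12 inversion(s): (0,1), (0,2), (0,3), (0,4), (0,5), (1,2), (1,3), (1,4), (1,5), (2,3), (2,5), (4,5). Each pair (i,j) satisfies i < j and arr[i] > arr[j].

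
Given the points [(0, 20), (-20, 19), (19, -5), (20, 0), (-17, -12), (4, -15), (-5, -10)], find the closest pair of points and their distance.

Computing all pairwise distances among 7 points:

d((0, 20), (-20, 19)) = 20.025
d((0, 20), (19, -5)) = 31.4006
d((0, 20), (20, 0)) = 28.2843
d((0, 20), (-17, -12)) = 36.2353
d((0, 20), (4, -15)) = 35.2278
d((0, 20), (-5, -10)) = 30.4138
d((-20, 19), (19, -5)) = 45.793
d((-20, 19), (20, 0)) = 44.2832
d((-20, 19), (-17, -12)) = 31.1448
d((-20, 19), (4, -15)) = 41.6173
d((-20, 19), (-5, -10)) = 32.6497
d((19, -5), (20, 0)) = 5.099 <-- minimum
d((19, -5), (-17, -12)) = 36.6742
d((19, -5), (4, -15)) = 18.0278
d((19, -5), (-5, -10)) = 24.5153
d((20, 0), (-17, -12)) = 38.8973
d((20, 0), (4, -15)) = 21.9317
d((20, 0), (-5, -10)) = 26.9258
d((-17, -12), (4, -15)) = 21.2132
d((-17, -12), (-5, -10)) = 12.1655
d((4, -15), (-5, -10)) = 10.2956

Closest pair: (19, -5) and (20, 0) with distance 5.099

The closest pair is (19, -5) and (20, 0) with Euclidean distance 5.099. For 7 points, brute-force pairwise comparison is shown above. For large n, the divide-and-conquer algorithm (sort by x, recurse on halves, check the dividing strip) achieves O(n log n).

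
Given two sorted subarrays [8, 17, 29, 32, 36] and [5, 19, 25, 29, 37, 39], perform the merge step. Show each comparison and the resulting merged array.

Merging process:

Compare 8 vs 5: take 5 from right. Merged: [5]
Compare 8 vs 19: take 8 from left. Merged: [5, 8]
Compare 17 vs 19: take 17 from left. Merged: [5, 8, 17]
Compare 29 vs 19: take 19 from right. Merged: [5, 8, 17, 19]
Compare 29 vs 25: take 25 from right. Merged: [5, 8, 17, 19, 25]
Compare 29 vs 29: take 29 from left. Merged: [5, 8, 17, 19, 25, 29]
Compare 32 vs 29: take 29 from right. Merged: [5, 8, 17, 19, 25, 29, 29]
Compare 32 vs 37: take 32 from left. Merged: [5, 8, 17, 19, 25, 29, 29, 32]
Compare 36 vs 37: take 36 from left. Merged: [5, 8, 17, 19, 25, 29, 29, 32, 36]
Append remaining from right: [37, 39]. Merged: [5, 8, 17, 19, 25, 29, 29, 32, 36, 37, 39]

Final merged array: [5, 8, 17, 19, 25, 29, 29, 32, 36, 37, 39]
Total comparisons: 9

The merged array is [5, 8, 17, 19, 25, 29, 29, 32, 36, 37, 39], requiring 9 comparisons. The merge step runs in O(n) time where n is the total number of elements.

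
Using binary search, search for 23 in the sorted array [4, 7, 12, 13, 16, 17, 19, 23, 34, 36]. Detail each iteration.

Binary search for 23 in [4, 7, 12, 13, 16, 17, 19, 23, 34, 36]:

lo=0, hi=9, mid=4, arr[mid]=16 -> 16 < 23, search right half
lo=5, hi=9, mid=7, arr[mid]=23 -> Found target at index 7!

Binary search finds 23 at index 7 after 2 comparisons. The search repeatedly halves the search space by comparing with the middle element.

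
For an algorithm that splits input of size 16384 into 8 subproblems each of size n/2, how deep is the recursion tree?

For divide and conquer with division factor 2:

Problem sizes at each level:
Level 0: 16384
Level 1: 8192
Level 2: 4096
Level 3: 2048
Level 4: 1024
Level 5: 512
Level 6: 256
Level 7: 128
Level 8: 64
Level 9: 32
Level 10: 16
Level 11: 8
Level 12: 4
Level 13: 2
Level 14: 1

The root is level 0 and the size-1 base case is level 14 (the tree spans levels 0 through 14, i.e. 15 levels counting the root), so the depth is the number of divisions: log_2(16384) = 14

The recursion tree depth is log_2(16384) = 14. At each level, the problem size is divided by 2, so it takes 14 divisions to reduce to a base case of size 1. The algorithm makes 8 recursive calls at each level.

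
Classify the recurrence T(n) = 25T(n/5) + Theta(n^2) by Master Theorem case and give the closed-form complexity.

Master Theorem for T(n) = 25T(n/5) + O(n^2):

a = 25, b = 5, c = 2
log_b(a) = log_5(25) = 2.0000

Case 2: c = 2 = log_5(25) = 2.0000
T(n) = O(n^2 log n) = O(n^2 log n)

For T(n) = 25T(n/5) + O(n^2): log_5(25) = 2.0000. This is Case 2 of the Master Theorem (c = log_b(a), equal work at all levels), giving O(n^2 log n).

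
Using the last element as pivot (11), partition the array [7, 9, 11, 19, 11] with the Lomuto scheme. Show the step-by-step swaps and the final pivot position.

Lomuto partition with pivot = 11:

Initial array: [7, 9, 11, 19, 11]

arr[0]=7 <= 11: swap with position 0, array becomes [7, 9, 11, 19, 11]
arr[1]=9 <= 11: swap with position 1, array becomes [7, 9, 11, 19, 11]
arr[2]=11 <= 11: swap with position 2, array becomes [7, 9, 11, 19, 11]
arr[3]=19 > 11: no swap

Place pivot at position 3: [7, 9, 11, 11, 19]
Pivot position: 3

After partitioning with pivot 11, the array becomes [7, 9, 11, 11, 19]. The pivot is placed at index 3. All elements to the left of the pivot are <= 11, and all elements to the right are > 11.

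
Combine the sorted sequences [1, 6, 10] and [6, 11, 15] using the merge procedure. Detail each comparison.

Merging process:

Compare 1 vs 6: take 1 from left. Merged: [1]
Compare 6 vs 6: take 6 from left. Merged: [1, 6]
Compare 10 vs 6: take 6 from right. Merged: [1, 6, 6]
Compare 10 vs 11: take 10 from left. Merged: [1, 6, 6, 10]
Append remaining from right: [11, 15]. Merged: [1, 6, 6, 10, 11, 15]

Final merged array: [1, 6, 6, 10, 11, 15]
Total comparisons: 4

The merged array is [1, 6, 6, 10, 11, 15], requiring 4 comparisons. The merge step runs in O(n) time where n is the total number of elements.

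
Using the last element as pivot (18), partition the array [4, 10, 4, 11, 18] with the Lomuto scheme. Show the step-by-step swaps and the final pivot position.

Lomuto partition with pivot = 18:

Initial array: [4, 10, 4, 11, 18]

arr[0]=4 <= 18: swap with position 0, array becomes [4, 10, 4, 11, 18]
arr[1]=10 <= 18: swap with position 1, array becomes [4, 10, 4, 11, 18]
arr[2]=4 <= 18: swap with position 2, array becomes [4, 10, 4, 11, 18]
arr[3]=11 <= 18: swap with position 3, array becomes [4, 10, 4, 11, 18]

Place pivot at position 4: [4, 10, 4, 11, 18]
Pivot position: 4

After partitioning with pivot 18, the array becomes [4, 10, 4, 11, 18]. The pivot is placed at index 4. All elements to the left of the pivot are <= 18, and all elements to the right are > 18.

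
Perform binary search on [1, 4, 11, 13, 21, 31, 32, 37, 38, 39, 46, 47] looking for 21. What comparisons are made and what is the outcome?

Binary search for 21 in [1, 4, 11, 13, 21, 31, 32, 37, 38, 39, 46, 47]:

lo=0, hi=11, mid=5, arr[mid]=31 -> 31 > 21, search left half
lo=0, hi=4, mid=2, arr[mid]=11 -> 11 < 21, search right half
lo=3, hi=4, mid=3, arr[mid]=13 -> 13 < 21, search right half
lo=4, hi=4, mid=4, arr[mid]=21 -> Found target at index 4!

Binary search finds 21 at index 4 after 4 comparisons. The search repeatedly halves the search space by comparing with the middle element.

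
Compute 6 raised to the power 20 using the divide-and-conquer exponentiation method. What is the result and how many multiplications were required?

Computing 6^20 by squaring (build up from 6^1; each line after the first costs one multiplication):

6^1 = 6
6^2 = (6^1)^2 = 6^2 = 36
6^4 = (6^2)^2 = 36^2 = 1296
6^5 = 6 * 6^4 = 6 * 1296 = 7776
6^10 = (6^5)^2 = 7776^2 = 60466176
6^20 = (6^10)^2 = 60466176^2 = 3656158440062976

Result: 3656158440062976
Multiplications needed: 5 (5 lines after 6^1)

6^20 = 3656158440062976. Using exponentiation by squaring, this requires 5 multiplications. The key idea: if the exponent is even, square the half-power; if odd, multiply by the base once.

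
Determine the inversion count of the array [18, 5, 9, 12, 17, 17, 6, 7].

Finding inversions in [18, 5, 9, 12, 17, 17, 6, 7]:

(0, 1): arr[0]=18 > arr[1]=5
(0, 2): arr[0]=18 > arr[2]=9
(0, 3): arr[0]=18 > arr[3]=12
(0, 4): arr[0]=18 > arr[4]=17
(0, 5): arr[0]=18 > arr[5]=17
(0, 6): arr[0]=18 > arr[6]=6
(0, 7): arr[0]=18 > arr[7]=7
(2, 6): arr[2]=9 > arr[6]=6
(2, 7): arr[2]=9 > arr[7]=7
(3, 6): arr[3]=12 > arr[6]=6
(3, 7): arr[3]=12 > arr[7]=7
(4, 6): arr[4]=17 > arr[6]=6
(4, 7): arr[4]=17 > arr[7]=7
(5, 6): arr[5]=17 > arr[6]=6
(5, 7): arr[5]=17 > arr[7]=7

Total inversions: 15

The array has 15 inversion(s): (0,1), (0,2), (0,3), (0,4), (0,5), (0,6), (0,7), (2,6), (2,7), (3,6), (3,7), (4,6), (4,7), (5,6), (5,7). Each pair (i,j) satisfies i < j and arr[i] > arr[j].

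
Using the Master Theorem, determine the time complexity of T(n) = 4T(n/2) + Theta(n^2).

Master Theorem for T(n) = 4T(n/2) + O(n^2):

a = 4, b = 2, c = 2
log_b(a) = log_2(4) = 2.0000

Case 2: c = 2 = log_2(4) = 2.0000
T(n) = O(n^2 log n) = O(n^2 log n)

For T(n) = 4T(n/2) + O(n^2): log_2(4) = 2.0000. This is Case 2 of the Master Theorem (c = log_b(a), equal work at all levels), giving O(n^2 log n).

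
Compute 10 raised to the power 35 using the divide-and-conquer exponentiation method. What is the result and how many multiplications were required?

Computing 10^35 by squaring (build up from 10^1; each line after the first costs one multiplication):

10^1 = 10
10^2 = (10^1)^2 = 10^2 = 100
10^4 = (10^2)^2 = 100^2 = 10000
10^8 = (10^4)^2 = 10000^2 = 100000000
10^16 = (10^8)^2 = 100000000^2 = 10000000000000000
10^17 = 10 * 10^16 = 10 * 10000000000000000 = 100000000000000000
10^34 = (10^17)^2 = 100000000000000000^2 = 10000000000000000000000000000000000
10^35 = 10 * 10^34 = 10 * 10000000000000000000000000000000000 = 100000000000000000000000000000000000

Result: 100000000000000000000000000000000000
Multiplications needed: 7 (7 lines after 10^1)

10^35 = 100000000000000000000000000000000000. Using exponentiation by squaring, this requires 7 multiplications. The key idea: if the exponent is even, square the half-power; if odd, multiply by the base once.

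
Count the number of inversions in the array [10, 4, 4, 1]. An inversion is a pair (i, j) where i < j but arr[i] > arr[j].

Finding inversions in [10, 4, 4, 1]:

(0, 1): arr[0]=10 > arr[1]=4
(0, 2): arr[0]=10 > arr[2]=4
(0, 3): arr[0]=10 > arr[3]=1
(1, 3): arr[1]=4 > arr[3]=1
(2, 3): arr[2]=4 > arr[3]=1

Total inversions: 5

The array has 5 inversion(s): (0,1), (0,2), (0,3), (1,3), (2,3). Each pair (i,j) satisfies i < j and arr[i] > arr[j].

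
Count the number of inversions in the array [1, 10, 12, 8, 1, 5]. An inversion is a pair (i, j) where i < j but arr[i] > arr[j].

Finding inversions in [1, 10, 12, 8, 1, 5]:

(1, 3): arr[1]=10 > arr[3]=8
(1, 4): arr[1]=10 > arr[4]=1
(1, 5): arr[1]=10 > arr[5]=5
(2, 3): arr[2]=12 > arr[3]=8
(2, 4): arr[2]=12 > arr[4]=1
(2, 5): arr[2]=12 > arr[5]=5
(3, 4): arr[3]=8 > arr[4]=1
(3, 5): arr[3]=8 > arr[5]=5

Total inversions: 8

The array has 8 inversion(s): (1,3), (1,4), (1,5), (2,3), (2,4), (2,5), (3,4), (3,5). Each pair (i,j) satisfies i < j and arr[i] > arr[j].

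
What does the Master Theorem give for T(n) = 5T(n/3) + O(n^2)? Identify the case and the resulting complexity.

Master Theorem for T(n) = 5T(n/3) + O(n^2):

a = 5, b = 3, c = 2
log_b(a) = log_3(5) = 1.4650

Case 3: c = 2 > log_3(5) = 1.4650
T(n) = O(n^2) = O(n^2)

For T(n) = 5T(n/3) + O(n^2): log_3(5) = 1.4650. This is Case 3 of the Master Theorem (c > log_b(a), work dominated by root), giving O(n^2).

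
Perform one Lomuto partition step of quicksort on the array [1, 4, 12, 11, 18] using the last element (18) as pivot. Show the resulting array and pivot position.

Lomuto partition with pivot = 18:

Initial array: [1, 4, 12, 11, 18]

arr[0]=1 <= 18: swap with position 0, array becomes [1, 4, 12, 11, 18]
arr[1]=4 <= 18: swap with position 1, array becomes [1, 4, 12, 11, 18]
arr[2]=12 <= 18: swap with position 2, array becomes [1, 4, 12, 11, 18]
arr[3]=11 <= 18: swap with position 3, array becomes [1, 4, 12, 11, 18]

Place pivot at position 4: [1, 4, 12, 11, 18]
Pivot position: 4

After partitioning with pivot 18, the array becomes [1, 4, 12, 11, 18]. The pivot is placed at index 4. All elements to the left of the pivot are <= 18, and all elements to the right are > 18.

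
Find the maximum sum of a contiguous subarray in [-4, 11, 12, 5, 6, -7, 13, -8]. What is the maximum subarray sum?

Using Kadane's algorithm on [-4, 11, 12, 5, 6, -7, 13, -8]:

Scanning through the array:
Position 1 (value 11): max_ending_here = 11, max_so_far = 11
Position 2 (value 12): max_ending_here = 23, max_so_far = 23
Position 3 (value 5): max_ending_here = 28, max_so_far = 28
Position 4 (value 6): max_ending_here = 34, max_so_far = 34
Position 5 (value -7): max_ending_here = 27, max_so_far = 34
Position 6 (value 13): max_ending_here = 40, max_so_far = 40
Position 7 (value -8): max_ending_here = 32, max_so_far = 40

Maximum subarray: [11, 12, 5, 6, -7, 13]
Maximum sum: 40

The maximum subarray is [11, 12, 5, 6, -7, 13] with sum 40. This subarray runs from index 1 to index 6.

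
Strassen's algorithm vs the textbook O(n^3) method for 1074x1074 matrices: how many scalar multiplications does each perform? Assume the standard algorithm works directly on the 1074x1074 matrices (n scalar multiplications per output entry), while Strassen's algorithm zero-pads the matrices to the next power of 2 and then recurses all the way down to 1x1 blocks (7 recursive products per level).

Matrix multiplication for 1074x1074 matrices:

Strassen's algorithm requires power-of-2 dimensions. Pad 1074x1074 to 2048x2048 (next power of 2).

Standard algorithm: 1074^3 = 1238833224 multiplications
Strassen's algorithm: 7^(log2(2048)) = 7^11 = 1977326743 multiplications
Difference: 1238833224 - 1977326743 = -738493519 (Strassen uses MORE here due to padding overhead — for small or just-over-power-of-2 n, padding can outweigh the per-level savings)

Standard: 1238833224 multiplications (1074^3). Strassen: 1977326743 multiplications (7^11, after padding to 2048x2048). Strassen reduces 8 recursive multiplications to 7 at each level.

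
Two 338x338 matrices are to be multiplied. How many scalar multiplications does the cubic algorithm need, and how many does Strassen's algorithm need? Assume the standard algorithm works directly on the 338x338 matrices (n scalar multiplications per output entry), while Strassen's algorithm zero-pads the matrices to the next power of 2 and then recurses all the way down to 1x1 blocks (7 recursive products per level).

Matrix multiplication for 338x338 matrices:

Strassen's algorithm requires power-of-2 dimensions. Pad 338x338 to 512x512 (next power of 2).

Standard algorithm: 338^3 = 38614472 multiplications
Strassen's algorithm: 7^(log2(512)) = 7^9 = 40353607 multiplications
Difference: 38614472 - 40353607 = -1739135 (Strassen uses MORE here due to padding overhead — for small or just-over-power-of-2 n, padding can outweigh the per-level savings)

Standard: 38614472 multiplications (338^3). Strassen: 40353607 multiplications (7^9, after padding to 512x512). Strassen reduces 8 recursive multiplications to 7 at each level.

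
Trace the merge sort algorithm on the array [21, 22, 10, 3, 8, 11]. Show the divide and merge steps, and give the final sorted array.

Merge sort trace:

Split: [21, 22, 10, 3, 8, 11] -> [21, 22, 10] and [3, 8, 11]
  Split: [21, 22, 10] -> [21] and [22, 10]
    Split: [22, 10] -> [22] and [10]
    Merge: [22] + [10] -> [10, 22]
  Merge: [21] + [10, 22] -> [10, 21, 22]
  Split: [3, 8, 11] -> [3] and [8, 11]
    Split: [8, 11] -> [8] and [11]
    Merge: [8] + [11] -> [8, 11]
  Merge: [3] + [8, 11] -> [3, 8, 11]
Merge: [10, 21, 22] + [3, 8, 11] -> [3, 8, 10, 11, 21, 22]

Final sorted array: [3, 8, 10, 11, 21, 22]

The merge sort proceeds by recursively splitting the array and merging sorted halves.
After all merges, the sorted array is [3, 8, 10, 11, 21, 22].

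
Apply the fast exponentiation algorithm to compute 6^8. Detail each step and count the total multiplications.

Computing 6^8 by squaring (build up from 6^1; each line after the first costs one multiplication):

6^1 = 6
6^2 = (6^1)^2 = 6^2 = 36
6^4 = (6^2)^2 = 36^2 = 1296
6^8 = (6^4)^2 = 1296^2 = 1679616

Result: 1679616
Multiplications needed: 3 (3 lines after 6^1)

6^8 = 1679616. Using exponentiation by squaring, this requires 3 multiplications. The key idea: if the exponent is even, square the half-power; if odd, multiply by the base once.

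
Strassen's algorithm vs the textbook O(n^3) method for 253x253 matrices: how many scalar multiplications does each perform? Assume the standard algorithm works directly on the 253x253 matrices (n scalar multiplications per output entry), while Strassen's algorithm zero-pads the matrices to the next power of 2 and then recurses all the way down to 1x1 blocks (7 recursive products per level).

Matrix multiplication for 253x253 matrices:

Strassen's algorithm requires power-of-2 dimensions. Pad 253x253 to 256x256 (next power of 2).

Standard algorithm: 253^3 = 16194277 multiplications
Strassen's algorithm: 7^(log2(256)) = 7^8 = 5764801 multiplications
Savings: 16194277 - 5764801 = 10429476 multiplications

Standard: 16194277 multiplications (253^3). Strassen: 5764801 multiplications (7^8, after padding to 256x256). Strassen reduces 8 recursive multiplications to 7 at each level.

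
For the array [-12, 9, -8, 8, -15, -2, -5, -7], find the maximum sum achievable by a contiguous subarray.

Using Kadane's algorithm on [-12, 9, -8, 8, -15, -2, -5, -7]:

Scanning through the array:
Position 1 (value 9): max_ending_here = 9, max_so_far = 9
Position 2 (value -8): max_ending_here = 1, max_so_far = 9
Position 3 (value 8): max_ending_here = 9, max_so_far = 9
Position 4 (value -15): max_ending_here = -6, max_so_far = 9
Position 5 (value -2): max_ending_here = -2, max_so_far = 9
Position 6 (value -5): max_ending_here = -5, max_so_far = 9
Position 7 (value -7): max_ending_here = -7, max_so_far = 9

Maximum subarray: [9]
Maximum sum: 9

The maximum subarray is [9] with sum 9. This subarray runs from index 1 to index 1.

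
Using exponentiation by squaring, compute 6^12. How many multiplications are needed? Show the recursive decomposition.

Computing 6^12 by squaring (build up from 6^1; each line after the first costs one multiplication):

6^1 = 6
6^2 = (6^1)^2 = 6^2 = 36
6^3 = 6 * 6^2 = 6 * 36 = 216
6^6 = (6^3)^2 = 216^2 = 46656
6^12 = (6^6)^2 = 46656^2 = 2176782336

Result: 2176782336
Multiplications needed: 4 (4 lines after 6^1)

6^12 = 2176782336. Using exponentiation by squaring, this requires 4 multiplications. The key idea: if the exponent is even, square the half-power; if odd, multiply by the base once.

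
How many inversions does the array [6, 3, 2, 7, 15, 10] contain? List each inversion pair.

Finding inversions in [6, 3, 2, 7, 15, 10]:

(0, 1): arr[0]=6 > arr[1]=3
(0, 2): arr[0]=6 > arr[2]=2
(1, 2): arr[1]=3 > arr[2]=2
(4, 5): arr[4]=15 > arr[5]=10

Total inversions: 4

The array has 4 inversion(s): (0,1), (0,2), (1,2), (4,5). Each pair (i,j) satisfies i < j and arr[i] > arr[j].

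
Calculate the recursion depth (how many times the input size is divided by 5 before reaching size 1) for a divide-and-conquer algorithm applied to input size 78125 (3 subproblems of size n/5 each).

For divide and conquer with division factor 5:

Problem sizes at each level:
Level 0: 78125
Level 1: 15625
Level 2: 3125
Level 3: 625
Level 4: 125
Level 5: 25
Level 6: 5
Level 7: 1

The root is level 0 and the size-1 base case is level 7 (the tree spans levels 0 through 7, i.e. 8 levels counting the root), so the depth is the number of divisions: log_5(78125) = 7

The recursion tree depth is log_5(78125) = 7. At each level, the problem size is divided by 5, so it takes 7 divisions to reduce to a base case of size 1. The algorithm makes 3 recursive calls at each level.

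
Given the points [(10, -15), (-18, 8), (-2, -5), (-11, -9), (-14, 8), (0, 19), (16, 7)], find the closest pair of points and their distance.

Computing all pairwise distances among 7 points:

d((10, -15), (-18, 8)) = 36.2353
d((10, -15), (-2, -5)) = 15.6205
d((10, -15), (-11, -9)) = 21.8403
d((10, -15), (-14, 8)) = 33.2415
d((10, -15), (0, 19)) = 35.4401
d((10, -15), (16, 7)) = 22.8035
d((-18, 8), (-2, -5)) = 20.6155
d((-18, 8), (-11, -9)) = 18.3848
d((-18, 8), (-14, 8)) = 4.0 <-- minimum
d((-18, 8), (0, 19)) = 21.095
d((-18, 8), (16, 7)) = 34.0147
d((-2, -5), (-11, -9)) = 9.8489
d((-2, -5), (-14, 8)) = 17.6918
d((-2, -5), (0, 19)) = 24.0832
d((-2, -5), (16, 7)) = 21.6333
d((-11, -9), (-14, 8)) = 17.2627
d((-11, -9), (0, 19)) = 30.0832
d((-11, -9), (16, 7)) = 31.3847
d((-14, 8), (0, 19)) = 17.8045
d((-14, 8), (16, 7)) = 30.0167
d((0, 19), (16, 7)) = 20.0

Closest pair: (-18, 8) and (-14, 8) with distance 4.0

The closest pair is (-18, 8) and (-14, 8) with Euclidean distance 4.0. For 7 points, brute-force pairwise comparison is shown above. For large n, the divide-and-conquer algorithm (sort by x, recurse on halves, check the dividing strip) achieves O(n log n).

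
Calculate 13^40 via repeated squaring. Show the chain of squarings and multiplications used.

Computing 13^40 by squaring (build up from 13^1; each line after the first costs one multiplication):

13^1 = 13
13^2 = (13^1)^2 = 13^2 = 169
13^4 = (13^2)^2 = 169^2 = 28561
13^5 = 13 * 13^4 = 13 * 28561 = 371293
13^10 = (13^5)^2 = 371293^2 = 137858491849
13^20 = (13^10)^2 = 137858491849^2 = 19004963774880799438801
13^40 = (13^20)^2 = 19004963774880799438801^2 = 361188648084531445929920877641340156544317601

Result: 361188648084531445929920877641340156544317601
Multiplications needed: 6 (6 lines after 13^1)

13^40 = 361188648084531445929920877641340156544317601. Using exponentiation by squaring, this requires 6 multiplications. The key idea: if the exponent is even, square the half-power; if odd, multiply by the base once.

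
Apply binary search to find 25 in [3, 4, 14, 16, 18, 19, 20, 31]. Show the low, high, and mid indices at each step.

Binary search for 25 in [3, 4, 14, 16, 18, 19, 20, 31]:

lo=0, hi=7, mid=3, arr[mid]=16 -> 16 < 25, search right half
lo=4, hi=7, mid=5, arr[mid]=19 -> 19 < 25, search right half
lo=6, hi=7, mid=6, arr[mid]=20 -> 20 < 25, search right half
lo=7, hi=7, mid=7, arr[mid]=31 -> 31 > 25, search left half
lo=7 > hi=6, target 25 not found

Binary search determines that 25 is not in the array after 4 comparisons. The search space was exhausted without finding the target.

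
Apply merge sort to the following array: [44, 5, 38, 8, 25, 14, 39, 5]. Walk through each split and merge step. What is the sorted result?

Merge sort trace:

Split: [44, 5, 38, 8, 25, 14, 39, 5] -> [44, 5, 38, 8] and [25, 14, 39, 5]
  Split: [44, 5, 38, 8] -> [44, 5] and [38, 8]
    Split: [44, 5] -> [44] and [5]
    Merge: [44] + [5] -> [5, 44]
    Split: [38, 8] -> [38] and [8]
    Merge: [38] + [8] -> [8, 38]
  Merge: [5, 44] + [8, 38] -> [5, 8, 38, 44]
  Split: [25, 14, 39, 5] -> [25, 14] and [39, 5]
    Split: [25, 14] -> [25] and [14]
    Merge: [25] + [14] -> [14, 25]
    Split: [39, 5] -> [39] and [5]
    Merge: [39] + [5] -> [5, 39]
  Merge: [14, 25] + [5, 39] -> [5, 14, 25, 39]
Merge: [5, 8, 38, 44] + [5, 14, 25, 39] -> [5, 5, 8, 14, 25, 38, 39, 44]

Final sorted array: [5, 5, 8, 14, 25, 38, 39, 44]

The merge sort proceeds by recursively splitting the array and merging sorted halves.
After all merges, the sorted array is [5, 5, 8, 14, 25, 38, 39, 44].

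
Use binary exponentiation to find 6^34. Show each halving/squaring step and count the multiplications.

Computing 6^34 by squaring (build up from 6^1; each line after the first costs one multiplication):

6^1 = 6
6^2 = (6^1)^2 = 6^2 = 36
6^4 = (6^2)^2 = 36^2 = 1296
6^8 = (6^4)^2 = 1296^2 = 1679616
6^16 = (6^8)^2 = 1679616^2 = 2821109907456
6^17 = 6 * 6^16 = 6 * 2821109907456 = 16926659444736
6^34 = (6^17)^2 = 16926659444736^2 = 286511799958070431838109696

Result: 286511799958070431838109696
Multiplications needed: 6 (6 lines after 6^1)

6^34 = 286511799958070431838109696. Using exponentiation by squaring, this requires 6 multiplications. The key idea: if the exponent is even, square the half-power; if odd, multiply by the base once.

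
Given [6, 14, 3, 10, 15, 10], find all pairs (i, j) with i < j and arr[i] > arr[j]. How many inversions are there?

Finding inversions in [6, 14, 3, 10, 15, 10]:

(0, 2): arr[0]=6 > arr[2]=3
(1, 2): arr[1]=14 > arr[2]=3
(1, 3): arr[1]=14 > arr[3]=10
(1, 5): arr[1]=14 > arr[5]=10
(4, 5): arr[4]=15 > arr[5]=10

Total inversions: 5

The array has 5 inversion(s): (0,2), (1,2), (1,3), (1,5), (4,5). Each pair (i,j) satisfies i < j and arr[i] > arr[j].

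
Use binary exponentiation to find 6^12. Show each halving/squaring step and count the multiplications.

Computing 6^12 by squaring (build up from 6^1; each line after the first costs one multiplication):

6^1 = 6
6^2 = (6^1)^2 = 6^2 = 36
6^3 = 6 * 6^2 = 6 * 36 = 216
6^6 = (6^3)^2 = 216^2 = 46656
6^12 = (6^6)^2 = 46656^2 = 2176782336

Result: 2176782336
Multiplications needed: 4 (4 lines after 6^1)

6^12 = 2176782336. Using exponentiation by squaring, this requires 4 multiplications. The key idea: if the exponent is even, square the half-power; if odd, multiply by the base once.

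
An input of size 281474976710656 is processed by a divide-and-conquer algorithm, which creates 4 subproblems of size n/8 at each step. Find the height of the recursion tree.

For divide and conquer with division factor 8:

Problem sizes at each level:
Level 0: 281474976710656
Level 1: 35184372088832
Level 2: 4398046511104
Level 3: 549755813888
Level 4: 68719476736
Level 5: 8589934592
Level 6: 1073741824
Level 7: 134217728
Level 8: 16777216
Level 9: 2097152
Level 10: 262144
Level 11: 32768
Level 12: 4096
Level 13: 512
Level 14: 64
Level 15: 8
Level 16: 1

The root is level 0 and the size-1 base case is level 16 (the tree spans levels 0 through 16, i.e. 17 levels counting the root), so the depth is the number of divisions: log_8(281474976710656) = 16

The recursion tree depth is log_8(281474976710656) = 16. At each level, the problem size is divided by 8, so it takes 16 divisions to reduce to a base case of size 1. The algorithm makes 4 recursive calls at each level.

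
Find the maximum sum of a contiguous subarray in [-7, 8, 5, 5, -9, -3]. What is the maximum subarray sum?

Using Kadane's algorithm on [-7, 8, 5, 5, -9, -3]:

Scanning through the array:
Position 1 (value 8): max_ending_here = 8, max_so_far = 8
Position 2 (value 5): max_ending_here = 13, max_so_far = 13
Position 3 (value 5): max_ending_here = 18, max_so_far = 18
Position 4 (value -9): max_ending_here = 9, max_so_far = 18
Position 5 (value -3): max_ending_here = 6, max_so_far = 18

Maximum subarray: [8, 5, 5]
Maximum sum: 18

The maximum subarray is [8, 5, 5] with sum 18. This subarray runs from index 1 to index 3.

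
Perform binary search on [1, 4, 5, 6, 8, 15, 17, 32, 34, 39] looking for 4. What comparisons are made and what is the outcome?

Binary search for 4 in [1, 4, 5, 6, 8, 15, 17, 32, 34, 39]:

lo=0, hi=9, mid=4, arr[mid]=8 -> 8 > 4, search left half
lo=0, hi=3, mid=1, arr[mid]=4 -> Found target at index 1!

Binary search finds 4 at index 1 after 2 comparisons. The search repeatedly halves the search space by comparing with the middle element.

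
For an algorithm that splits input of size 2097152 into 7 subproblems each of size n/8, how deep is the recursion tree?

For divide and conquer with division factor 8:

Problem sizes at each level:
Level 0: 2097152
Level 1: 262144
Level 2: 32768
Level 3: 4096
Level 4: 512
Level 5: 64
Level 6: 8
Level 7: 1

The root is level 0 and the size-1 base case is level 7 (the tree spans levels 0 through 7, i.e. 8 levels counting the root), so the depth is the number of divisions: log_8(2097152) = 7

The recursion tree depth is log_8(2097152) = 7. At each level, the problem size is divided by 8, so it takes 7 divisions to reduce to a base case of size 1. The algorithm makes 7 recursive calls at each level.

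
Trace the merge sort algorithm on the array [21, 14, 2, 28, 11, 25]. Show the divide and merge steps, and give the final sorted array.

Merge sort trace:

Split: [21, 14, 2, 28, 11, 25] -> [21, 14, 2] and [28, 11, 25]
  Split: [21, 14, 2] -> [21] and [14, 2]
    Split: [14, 2] -> [14] and [2]
    Merge: [14] + [2] -> [2, 14]
  Merge: [21] + [2, 14] -> [2, 14, 21]
  Split: [28, 11, 25] -> [28] and [11, 25]
    Split: [11, 25] -> [11] and [25]
    Merge: [11] + [25] -> [11, 25]
  Merge: [28] + [11, 25] -> [11, 25, 28]
Merge: [2, 14, 21] + [11, 25, 28] -> [2, 11, 14, 21, 25, 28]

Final sorted array: [2, 11, 14, 21, 25, 28]

The merge sort proceeds by recursively splitting the array and merging sorted halves.
After all merges, the sorted array is [2, 11, 14, 21, 25, 28].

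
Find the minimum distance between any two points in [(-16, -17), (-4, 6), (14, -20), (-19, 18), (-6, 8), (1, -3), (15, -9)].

Computing all pairwise distances among 7 points:

d((-16, -17), (-4, 6)) = 25.9422
d((-16, -17), (14, -20)) = 30.1496
d((-16, -17), (-19, 18)) = 35.1283
d((-16, -17), (-6, 8)) = 26.9258
d((-16, -17), (1, -3)) = 22.0227
d((-16, -17), (15, -9)) = 32.0156
d((-4, 6), (14, -20)) = 31.6228
d((-4, 6), (-19, 18)) = 19.2094
d((-4, 6), (-6, 8)) = 2.8284 <-- minimum
d((-4, 6), (1, -3)) = 10.2956
d((-4, 6), (15, -9)) = 24.2074
d((14, -20), (-19, 18)) = 50.3289
d((14, -20), (-6, 8)) = 34.4093
d((14, -20), (1, -3)) = 21.4009
d((14, -20), (15, -9)) = 11.0454
d((-19, 18), (-6, 8)) = 16.4012
d((-19, 18), (1, -3)) = 29.0
d((-19, 18), (15, -9)) = 43.4166
d((-6, 8), (1, -3)) = 13.0384
d((-6, 8), (15, -9)) = 27.0185
d((1, -3), (15, -9)) = 15.2315

Closest pair: (-4, 6) and (-6, 8) with distance 2.8284

The closest pair is (-4, 6) and (-6, 8) with Euclidean distance 2.8284. For 7 points, brute-force pairwise comparison is shown above. For large n, the divide-and-conquer algorithm (sort by x, recurse on halves, check the dividing strip) achieves O(n log n).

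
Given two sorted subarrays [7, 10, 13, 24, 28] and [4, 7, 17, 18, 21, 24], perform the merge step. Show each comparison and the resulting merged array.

Merging process:

Compare 7 vs 4: take 4 from right. Merged: [4]
Compare 7 vs 7: take 7 from left. Merged: [4, 7]
Compare 10 vs 7: take 7 from right. Merged: [4, 7, 7]
Compare 10 vs 17: take 10 from left. Merged: [4, 7, 7, 10]
Compare 13 vs 17: take 13 from left. Merged: [4, 7, 7, 10, 13]
Compare 24 vs 17: take 17 from right. Merged: [4, 7, 7, 10, 13, 17]
Compare 24 vs 18: take 18 from right. Merged: [4, 7, 7, 10, 13, 17, 18]
Compare 24 vs 21: take 21 from right. Merged: [4, 7, 7, 10, 13, 17, 18, 21]
Compare 24 vs 24: take 24 from left. Merged: [4, 7, 7, 10, 13, 17, 18, 21, 24]
Compare 28 vs 24: take 24 from right. Merged: [4, 7, 7, 10, 13, 17, 18, 21, 24, 24]
Append remaining from left: [28]. Merged: [4, 7, 7, 10, 13, 17, 18, 21, 24, 24, 28]

Final merged array: [4, 7, 7, 10, 13, 17, 18, 21, 24, 24, 28]
Total comparisons: 10

The merged array is [4, 7, 7, 10, 13, 17, 18, 21, 24, 24, 28], requiring 10 comparisons. The merge step runs in O(n) time where n is the total number of elements.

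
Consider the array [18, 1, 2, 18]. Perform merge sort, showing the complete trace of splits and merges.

Merge sort trace:

Split: [18, 1, 2, 18] -> [18, 1] and [2, 18]
  Split: [18, 1] -> [18] and [1]
  Merge: [18] + [1] -> [1, 18]
  Split: [2, 18] -> [2] and [18]
  Merge: [2] + [18] -> [2, 18]
Merge: [1, 18] + [2, 18] -> [1, 2, 18, 18]

Final sorted array: [1, 2, 18, 18]

The merge sort proceeds by recursively splitting the array and merging sorted halves.
After all merges, the sorted array is [1, 2, 18, 18].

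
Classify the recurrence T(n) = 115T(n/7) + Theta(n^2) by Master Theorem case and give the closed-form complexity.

Master Theorem for T(n) = 115T(n/7) + O(n^2):

a = 115, b = 7, c = 2
log_b(a) = log_7(115) = 2.4384

Case 1: c = 2 < log_7(115) = 2.4384
T(n) = O(n^(log_7 115))

For T(n) = 115T(n/7) + O(n^2): log_7(115) = 2.4384. This is Case 1 of the Master Theorem (c < log_b(a), work dominated by leaves), giving O(n^(log_7 115)).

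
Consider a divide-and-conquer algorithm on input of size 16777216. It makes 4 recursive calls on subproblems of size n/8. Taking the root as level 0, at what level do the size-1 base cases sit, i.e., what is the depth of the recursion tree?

For divide and conquer with division factor 8:

Problem sizes at each level:
Level 0: 16777216
Level 1: 2097152
Level 2: 262144
Level 3: 32768
Level 4: 4096
Level 5: 512
Level 6: 64
Level 7: 8
Level 8: 1

The root is level 0 and the size-1 base case is level 8 (the tree spans levels 0 through 8, i.e. 9 levels counting the root), so the depth is the number of divisions: log_8(16777216) = 8

The recursion tree depth is log_8(16777216) = 8. At each level, the problem size is divided by 8, so it takes 8 divisions to reduce to a base case of size 1. The algorithm makes 4 recursive calls at each level.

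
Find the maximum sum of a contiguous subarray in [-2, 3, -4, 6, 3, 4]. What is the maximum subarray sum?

Using Kadane's algorithm on [-2, 3, -4, 6, 3, 4]:

Scanning through the array:
Position 1 (value 3): max_ending_here = 3, max_so_far = 3
Position 2 (value -4): max_ending_here = -1, max_so_far = 3
Position 3 (value 6): max_ending_here = 6, max_so_far = 6
Position 4 (value 3): max_ending_here = 9, max_so_far = 9
Position 5 (value 4): max_ending_here = 13, max_so_far = 13

Maximum subarray: [6, 3, 4]
Maximum sum: 13

The maximum subarray is [6, 3, 4] with sum 13. This subarray runs from index 3 to index 5.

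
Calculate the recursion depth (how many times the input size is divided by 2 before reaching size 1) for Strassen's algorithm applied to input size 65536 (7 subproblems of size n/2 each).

For divide and conquer with division factor 2:

Problem sizes at each level:
Level 0: 65536
Level 1: 32768
Level 2: 16384
Level 3: 8192
Level 4: 4096
Level 5: 2048
Level 6: 1024
Level 7: 512
Level 8: 256
Level 9: 128
Level 10: 64
Level 11: 32
Level 12: 16
Level 13: 8
Level 14: 4
Level 15: 2
Level 16: 1

The root is level 0 and the size-1 base case is level 16 (the tree spans levels 0 through 16, i.e. 17 levels counting the root), so the depth is the number of divisions: log_2(65536) = 16

The recursion tree depth is log_2(65536) = 16. At each level, the problem size is divided by 2, so it takes 16 divisions to reduce to a base case of size 1. The algorithm makes 7 recursive calls at each level.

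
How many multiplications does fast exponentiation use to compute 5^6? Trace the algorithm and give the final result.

Computing 5^6 by squaring (build up from 5^1; each line after the first costs one multiplication):

5^1 = 5
5^2 = (5^1)^2 = 5^2 = 25
5^3 = 5 * 5^2 = 5 * 25 = 125
5^6 = (5^3)^2 = 125^2 = 15625

Result: 15625
Multiplications needed: 3 (3 lines after 5^1)

5^6 = 15625. Using exponentiation by squaring, this requires 3 multiplications. The key idea: if the exponent is even, square the half-power; if odd, multiply by the base once.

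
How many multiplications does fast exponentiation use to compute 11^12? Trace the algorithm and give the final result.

Computing 11^12 by squaring (build up from 11^1; each line after the first costs one multiplication):

11^1 = 11
11^2 = (11^1)^2 = 11^2 = 121
11^3 = 11 * 11^2 = 11 * 121 = 1331
11^6 = (11^3)^2 = 1331^2 = 1771561
11^12 = (11^6)^2 = 1771561^2 = 3138428376721

Result: 3138428376721
Multiplications needed: 4 (4 lines after 11^1)

11^12 = 3138428376721. Using exponentiation by squaring, this requires 4 multiplications. The key idea: if the exponent is even, square the half-power; if odd, multiply by the base once.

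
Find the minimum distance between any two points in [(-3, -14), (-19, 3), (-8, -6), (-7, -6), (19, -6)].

Computing all pairwise distances among 5 points:

d((-3, -14), (-19, 3)) = 23.3452
d((-3, -14), (-8, -6)) = 9.434
d((-3, -14), (-7, -6)) = 8.9443
d((-3, -14), (19, -6)) = 23.4094
d((-19, 3), (-8, -6)) = 14.2127
d((-19, 3), (-7, -6)) = 15.0
d((-19, 3), (19, -6)) = 39.0512
d((-8, -6), (-7, -6)) = 1.0 <-- minimum
d((-8, -6), (19, -6)) = 27.0
d((-7, -6), (19, -6)) = 26.0

Closest pair: (-8, -6) and (-7, -6) with distance 1.0

The closest pair is (-8, -6) and (-7, -6) with Euclidean distance 1.0. For 5 points, brute-force pairwise comparison is shown above. For large n, the divide-and-conquer algorithm (sort by x, recurse on halves, check the dividing strip) achieves O(n log n).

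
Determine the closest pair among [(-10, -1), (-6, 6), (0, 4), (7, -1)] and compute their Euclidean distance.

Computing all pairwise distances among 4 points:

d((-10, -1), (-6, 6)) = 8.0623
d((-10, -1), (0, 4)) = 11.1803
d((-10, -1), (7, -1)) = 17.0
d((-6, 6), (0, 4)) = 6.3246 <-- minimum
d((-6, 6), (7, -1)) = 14.7648
d((0, 4), (7, -1)) = 8.6023

Closest pair: (-6, 6) and (0, 4) with distance 6.3246

The closest pair is (-6, 6) and (0, 4) with Euclidean distance 6.3246. For 4 points, brute-force pairwise comparison is shown above. For large n, the divide-and-conquer algorithm (sort by x, recurse on halves, check the dividing strip) achieves O(n log n).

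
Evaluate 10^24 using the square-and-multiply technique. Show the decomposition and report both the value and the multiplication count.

Computing 10^24 by squaring (build up from 10^1; each line after the first costs one multiplication):

10^1 = 10
10^2 = (10^1)^2 = 10^2 = 100
10^3 = 10 * 10^2 = 10 * 100 = 1000
10^6 = (10^3)^2 = 1000^2 = 1000000
10^12 = (10^6)^2 = 1000000^2 = 1000000000000
10^24 = (10^12)^2 = 1000000000000^2 = 1000000000000000000000000

Result: 1000000000000000000000000
Multiplications needed: 5 (5 lines after 10^1)

10^24 = 1000000000000000000000000. Using exponentiation by squaring, this requires 5 multiplications. The key idea: if the exponent is even, square the half-power; if odd, multiply by the base once.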